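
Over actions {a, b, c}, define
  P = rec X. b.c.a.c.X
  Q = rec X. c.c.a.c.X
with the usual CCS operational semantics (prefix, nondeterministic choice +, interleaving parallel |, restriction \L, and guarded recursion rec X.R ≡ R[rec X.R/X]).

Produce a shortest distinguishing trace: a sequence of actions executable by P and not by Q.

b

P's transition system — 4 states:
  p0 = rec X. b.c.a.c.X → —b→ p1
  p1 = c.a.c.(rec X. b.c.a.c.X) → —c→ p2
  p2 = a.c.(rec X. b.c.a.c.X) → —a→ p3
  p3 = c.(rec X. b.c.a.c.X) → —c→ p0
Q's transition system — 4 states:
  q0 = rec X. c.c.a.c.X → —c→ q1
  q1 = c.a.c.(rec X. c.c.a.c.X) → —c→ q2
  q2 = a.c.(rec X. c.c.a.c.X) → —a→ q3
  q3 = c.(rec X. c.c.a.c.X) → —c→ q0
Executing b from P (initial set {p0}):
  [1] b ⇒ {p1}
  P completes σ.
Executing b from Q (initial set {q0}):
  [1] b ⇒ no successor for Q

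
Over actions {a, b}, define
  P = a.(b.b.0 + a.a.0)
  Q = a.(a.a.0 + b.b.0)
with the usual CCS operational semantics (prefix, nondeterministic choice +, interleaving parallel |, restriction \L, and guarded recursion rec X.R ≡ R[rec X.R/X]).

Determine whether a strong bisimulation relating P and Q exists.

YES

Reachable graph of P (5 states):
  s0 = a.(b.b.0 + a.a.0) ⊢ -a-> s1
  s1 = b.b.0 + a.a.0 ⊢ -a-> s2, -b-> s3
  s2 = a.0 ⊢ -a-> s4
  s3 = b.0 ⊢ -b-> s4
  s4 = 0 ⊢ ·
Reachable graph of Q (5 states):
  t0 = a.(a.a.0 + b.b.0) ⊢ -a-> t1
  t1 = a.a.0 + b.b.0 ⊢ -a-> t2, -b-> t3
  t2 = a.0 ⊢ -a-> t4
  t3 = b.0 ⊢ -b-> t4
  t4 = 0 ⊢ ·
Bisimilarity quotient blocks:
  B0 = {s0, t0}
  B1 = {s1, t1}
  B2 = {s3, t3}
  B3 = {s4, t4}
  B4 = {s2, t2}
s0 ∈ B0, t0 ∈ B0 → same block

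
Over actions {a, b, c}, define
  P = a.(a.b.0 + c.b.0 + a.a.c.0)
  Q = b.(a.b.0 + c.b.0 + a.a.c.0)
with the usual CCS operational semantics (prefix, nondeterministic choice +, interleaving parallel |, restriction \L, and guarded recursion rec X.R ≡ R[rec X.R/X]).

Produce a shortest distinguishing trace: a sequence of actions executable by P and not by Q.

a

Reachable graph of P (6 states):
  m0 = a.(a.b.0 + c.b.0 + a.a.c.0) | --a--▸ m1
  m1 = a.b.0 + c.b.0 + a.a.c.0 | --a--▸ m2, --a--▸ m3, --c--▸ m3
  m2 = a.c.0 | --a--▸ m4
  m3 = b.0 | --b--▸ m5
  m4 = c.0 | --c--▸ m5
  m5 = 0 | (no moves)
Reachable graph of Q (6 states):
  n0 = b.(a.b.0 + c.b.0 + a.a.c.0) | --b--▸ n1
  n1 = a.b.0 + c.b.0 + a.a.c.0 | --a--▸ n2, --a--▸ n3, --c--▸ n3
  n2 = a.c.0 | --a--▸ n4
  n3 = b.0 | --b--▸ n5
  n4 = c.0 | --c--▸ n5
  n5 = 0 | (no moves)
Trace ⟨a⟩ through P, begin at {m0}:
  after a @ step 1: {m1}
  P completes σ.
Trace ⟨a⟩ through Q, begin at {n0}:
  after a @ step 1: ∅  — Q cannot continue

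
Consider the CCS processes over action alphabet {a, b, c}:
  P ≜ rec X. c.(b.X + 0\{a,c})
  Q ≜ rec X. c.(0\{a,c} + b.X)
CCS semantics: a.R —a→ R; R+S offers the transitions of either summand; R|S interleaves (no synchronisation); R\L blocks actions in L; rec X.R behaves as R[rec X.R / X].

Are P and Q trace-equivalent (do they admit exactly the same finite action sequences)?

trace-equivalent

LTS(P): 2 reachable states
  u0 = rec X. c.(b.X + 0\{a,c}) ⊢ =c=> u1
  u1 = b.(rec X. c.(b.X + 0\{a,c})) + 0\{a,c} ⊢ =b=> u0
LTS(Q): 2 reachable states
  v0 = rec X. c.(0\{a,c} + b.X) ⊢ =c=> v1
  v1 = 0\{a,c} + b.(rec X. c.(0\{a,c} + b.X)) ⊢ =b=> v0
Partition-refinement fixed point:
  B0 = {u0, v0}
  B1 = {u1, v1}
u0 ∈ B0, v0 ∈ B0 → same block
Bisimilar ⇒ trace-equivalent.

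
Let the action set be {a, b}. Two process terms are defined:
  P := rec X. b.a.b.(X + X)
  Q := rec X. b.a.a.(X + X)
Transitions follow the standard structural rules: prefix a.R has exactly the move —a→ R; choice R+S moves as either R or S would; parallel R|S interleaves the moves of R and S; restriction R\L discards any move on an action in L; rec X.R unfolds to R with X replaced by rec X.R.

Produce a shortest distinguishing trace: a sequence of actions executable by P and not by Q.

P's transition system — 4 states:
  p0 = rec X. b.a.b.(X + X) → —b→ p1
  p1 = a.b.((rec X. b.a.b.(X + X)) + (rec X. b.a.b.(X + X))) → —a→ p2
  p2 = b.((rec X. b.a.b.(X + X)) + (rec X. b.a.b.(X + X))) → —b→ p3
  p3 = (rec X. b.a.b.(X + X)) + (rec X. b.a.b.(X + X)) → —b→ p1
Q's transition system — 4 states:
  q0 = rec X. b.a.a.(X + X) → —b→ q1
  q1 = a.a.((rec X. b.a.a.(X + X)) + (rec X. b.a.a.(X + X))) → —a→ q2
  q2 = a.((rec X. b.a.a.(X + X)) + (rec X. b.a.a.(X + X))) → —a→ q3
  q3 = (rec X. b.a.a.(X + X)) + (rec X. b.a.a.(X + X)) → —b→ q1
Trace ⟨bab⟩ through P, begin at {p0}:
  step 1 (b): {p1}
  step 2 (a): {p2}
  step 3 (b): {p3}
  — P admits the full trace.
Trace ⟨bab⟩ through Q, begin at {q0}:
  step 1 (b): {q1}
  step 2 (a): {q2}
  step 3 (b): ∅  — Q cannot continue

bab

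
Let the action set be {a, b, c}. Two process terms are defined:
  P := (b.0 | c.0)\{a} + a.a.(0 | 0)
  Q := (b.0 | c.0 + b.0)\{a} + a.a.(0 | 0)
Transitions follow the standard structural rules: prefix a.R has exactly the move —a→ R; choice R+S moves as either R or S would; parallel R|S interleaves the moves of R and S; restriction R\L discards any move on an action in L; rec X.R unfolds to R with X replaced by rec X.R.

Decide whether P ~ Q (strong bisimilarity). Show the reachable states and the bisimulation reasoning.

P's transition system — 6 states:
  p0 = (b.0 | c.0)\{a} + a.a.(0 | 0) has moves --a--▸ p1, --b--▸ p2, --c--▸ p3
  p1 = a.(0 | 0) has moves --a--▸ p4
  p2 = (0 | c.0)\{a} has moves --c--▸ p5
  p3 = (b.0 | 0)\{a} has moves --b--▸ p5
  p4 = 0 | 0 has moves ·
  p5 = (0 | 0)\{a} has moves ·
Q's transition system — 7 states:
  q0 = (b.0 | c.0 + b.0)\{a} + a.a.(0 | 0) has moves --a--▸ q1, --b--▸ q2, --b--▸ q3, --c--▸ q4
  q1 = a.(0 | 0) has moves --a--▸ q5
  q2 = (0 | c.0)\{a} has moves --c--▸ q6
  q3 = 0\{a} has moves ·
  q4 = (b.0 | 0)\{a} has moves --b--▸ q6
  q5 = 0 | 0 has moves ·
  q6 = (0 | 0)\{a} has moves ·
Bisimilarity quotient blocks:
  B0 = {p0}
  B1 = {p1, q1}
  B2 = {p4, p5, q3, q5, q6}
  B3 = {p2, q2}
  B4 = {p3, q4}
  B5 = {q0}
p0 ∈ B0, q0 ∈ B5 → different blocks

NO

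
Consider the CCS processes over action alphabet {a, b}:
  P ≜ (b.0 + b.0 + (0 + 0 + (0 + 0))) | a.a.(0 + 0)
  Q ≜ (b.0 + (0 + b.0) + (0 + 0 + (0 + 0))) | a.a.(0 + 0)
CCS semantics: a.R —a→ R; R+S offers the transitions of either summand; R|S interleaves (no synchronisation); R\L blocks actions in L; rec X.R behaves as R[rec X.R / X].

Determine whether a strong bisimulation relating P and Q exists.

YES

P's transition system — 6 states:
  s0 = (b.0 + b.0 + (0 + 0 + (0 + 0))) | a.a.(0 + 0) has moves =a=> s1, =b=> s2
  s1 = (b.0 + b.0 + (0 + 0 + (0 + 0))) | a.(0 + 0) has moves =a=> s3, =b=> s4
  s2 = 0 | a.a.(0 + 0) has moves =a=> s4
  s3 = (b.0 + b.0 + (0 + 0 + (0 + 0))) | (0 + 0) has moves =b=> s5
  s4 = 0 | a.(0 + 0) has moves =a=> s5
  s5 = 0 | (0 + 0) has moves ·
Q's transition system — 6 states:
  t0 = (b.0 + (0 + b.0) + (0 + 0 + (0 + 0))) | a.a.(0 + 0) has moves =a=> t1, =b=> t2
  t1 = (b.0 + (0 + b.0) + (0 + 0 + (0 + 0))) | a.(0 + 0) has moves =a=> t3, =b=> t4
  t2 = 0 | a.a.(0 + 0) has moves =a=> t4
  t3 = (b.0 + (0 + b.0) + (0 + 0 + (0 + 0))) | (0 + 0) has moves =b=> t5
  t4 = 0 | a.(0 + 0) has moves =a=> t5
  t5 = 0 | (0 + 0) has moves ·
Bisimilarity quotient blocks:
  B0 = {s0, t0}
  B1 = {s1, t1}
  B2 = {s3, t3}
  B3 = {s5, t5}
  B4 = {s4, t4}
  B5 = {s2, t2}
s0 ∈ B0, t0 ∈ B0 → same block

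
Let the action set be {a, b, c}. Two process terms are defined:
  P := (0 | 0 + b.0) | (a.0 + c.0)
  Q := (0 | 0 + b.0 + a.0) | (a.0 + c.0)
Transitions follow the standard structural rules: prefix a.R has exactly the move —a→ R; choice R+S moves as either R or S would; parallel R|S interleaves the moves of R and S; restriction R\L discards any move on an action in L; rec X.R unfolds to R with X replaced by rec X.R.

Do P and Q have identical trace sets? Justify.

traces(P) ≠ traces(Q) — witness ⟨aa⟩

Reachable graph of P (4 states):
  u0 = (0 | 0 + b.0) | (a.0 + c.0) → ··a··> u1, ··b··> u2, ··c··> u1
  u1 = (0 | 0 + b.0) | 0 → ··b··> u3
  u2 = 0 | (a.0 + c.0) → ··a··> u3, ··c··> u3
  u3 = 0 | 0 → ∅
Reachable graph of Q (4 states):
  v0 = (0 | 0 + b.0 + a.0) | (a.0 + c.0) → ··a··> v1, ··a··> v2, ··b··> v2, ··c··> v1
  v1 = (0 | 0 + b.0 + a.0) | 0 → ··a··> v3, ··b··> v3
  v2 = 0 | (a.0 + c.0) → ··a··> v3, ··c··> v3
  v3 = 0 | 0 → ∅
Executing aa from Q (initial set {v0}):
  after a @ step 1: {v1, v2}
  after a @ step 2: {v3}
  Q completes σ.
Executing aa from P (initial set {u0}):
  after a @ step 1: {u1}
  after a @ step 2: no successor for P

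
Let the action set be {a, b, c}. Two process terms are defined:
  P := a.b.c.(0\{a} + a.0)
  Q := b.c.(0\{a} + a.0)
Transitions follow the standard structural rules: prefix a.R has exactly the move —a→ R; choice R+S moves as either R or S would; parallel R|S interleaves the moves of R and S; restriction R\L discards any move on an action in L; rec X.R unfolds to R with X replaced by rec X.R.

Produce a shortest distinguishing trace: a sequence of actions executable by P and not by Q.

Reachable graph of P (5 states):
  m0 = a.b.c.(0\{a} + a.0) ⊢ -a-> m1
  m1 = b.c.(0\{a} + a.0) ⊢ -b-> m2
  m2 = c.(0\{a} + a.0) ⊢ -c-> m3
  m3 = 0\{a} + a.0 ⊢ -a-> m4
  m4 = 0 ⊢ ·
Reachable graph of Q (4 states):
  n0 = b.c.(0\{a} + a.0) ⊢ -b-> n1
  n1 = c.(0\{a} + a.0) ⊢ -c-> n2
  n2 = 0\{a} + a.0 ⊢ -a-> n3
  n3 = 0 ⊢ ·
Run σ = ⟨a⟩ on P: start {m0}
  [1] a ⇒ {m1}
  P completes σ.
Run σ = ⟨a⟩ on Q: start {n0}
  [1] a ⇒ ∅  — Q cannot continue

a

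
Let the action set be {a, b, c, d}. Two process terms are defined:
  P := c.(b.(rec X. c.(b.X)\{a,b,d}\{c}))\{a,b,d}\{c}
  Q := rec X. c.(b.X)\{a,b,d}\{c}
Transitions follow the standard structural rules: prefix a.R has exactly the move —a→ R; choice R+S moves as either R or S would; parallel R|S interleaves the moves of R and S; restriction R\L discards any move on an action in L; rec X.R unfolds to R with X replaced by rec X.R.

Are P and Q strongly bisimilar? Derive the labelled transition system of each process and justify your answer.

P's transition system — 2 states:
  u0 = c.(b.(rec X. c.(b.X)\{a,b,d}\{c}))\{a,b,d}\{c} :: =c=> u1
  u1 = (b.(rec X. c.(b.X)\{a,b,d}\{c}))\{a,b,d}\{c} :: (no moves)
Q's transition system — 2 states:
  v0 = rec X. c.(b.X)\{a,b,d}\{c} :: =c=> v1
  v1 = (b.(rec X. c.(b.X)\{a,b,d}\{c}))\{a,b,d}\{c} :: (no moves)
Bisimilarity quotient blocks:
  B0 = {u0, v0}
  B1 = {u1, v1}
u0 ∈ B0, v0 ∈ B0 → same block

P ~ Q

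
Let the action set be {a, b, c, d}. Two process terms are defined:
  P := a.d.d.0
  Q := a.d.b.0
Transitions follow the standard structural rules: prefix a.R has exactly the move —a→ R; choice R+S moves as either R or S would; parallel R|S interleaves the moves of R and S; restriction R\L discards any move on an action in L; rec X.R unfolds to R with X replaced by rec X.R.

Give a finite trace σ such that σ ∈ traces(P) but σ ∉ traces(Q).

Reachable graph of P (4 states):
  p0 = a.d.d.0 has moves ··a··> p1
  p1 = d.d.0 has moves ··d··> p2
  p2 = d.0 has moves ··d··> p3
  p3 = 0 has moves ∅
Reachable graph of Q (4 states):
  q0 = a.d.b.0 has moves ··a··> q1
  q1 = d.b.0 has moves ··d··> q2
  q2 = b.0 has moves ··b··> q3
  q3 = 0 has moves ∅
Trace ⟨add⟩ through P, begin at {p0}:
  after a @ step 1: {p1}
  after d @ step 2: {p2}
  after d @ step 3: {p3}
  — P admits the full trace.
Trace ⟨add⟩ through Q, begin at {q0}:
  after a @ step 1: {q1}
  after d @ step 2: {q2}
  after d @ step 3: no successor for Q

add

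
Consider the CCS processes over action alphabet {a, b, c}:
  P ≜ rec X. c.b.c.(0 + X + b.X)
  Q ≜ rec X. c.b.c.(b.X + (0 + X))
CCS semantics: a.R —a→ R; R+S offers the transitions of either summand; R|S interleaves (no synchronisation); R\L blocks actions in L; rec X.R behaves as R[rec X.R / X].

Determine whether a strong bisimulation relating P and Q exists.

P's transition system — 4 states:
  m0 = rec X. c.b.c.(0 + X + b.X) | =c=> m1
  m1 = b.c.(0 + (rec X. c.b.c.(0 + X + b.X)) + b.(rec X. c.b.c.(0 + X + b.X))) | =b=> m2
  m2 = c.(0 + (rec X. c.b.c.(0 + X + b.X)) + b.(rec X. c.b.c.(0 + X + b.X))) | =c=> m3
  m3 = 0 + (rec X. c.b.c.(0 + X + b.X)) + b.(rec X. c.b.c.(0 + X + b.X)) | =b=> m0, =c=> m1
Q's transition system — 4 states:
  n0 = rec X. c.b.c.(b.X + (0 + X)) | =c=> n1
  n1 = b.c.(b.(rec X. c.b.c.(b.X + (0 + X))) + (0 + (rec X. c.b.c.(b.X + (0 + X))))) | =b=> n2
  n2 = c.(b.(rec X. c.b.c.(b.X + (0 + X))) + (0 + (rec X. c.b.c.(b.X + (0 + X))))) | =c=> n3
  n3 = b.(rec X. c.b.c.(b.X + (0 + X))) + (0 + (rec X. c.b.c.(b.X + (0 + X)))) | =b=> n0, =c=> n1
Coarsest stable partition (strong bisimilarity classes):
  B0 = {m0, n0}
  B1 = {m1, n1}
  B2 = {m2, n2}
  B3 = {m3, n3}
m0 ∈ B0, n0 ∈ B0 → same block

bisimilar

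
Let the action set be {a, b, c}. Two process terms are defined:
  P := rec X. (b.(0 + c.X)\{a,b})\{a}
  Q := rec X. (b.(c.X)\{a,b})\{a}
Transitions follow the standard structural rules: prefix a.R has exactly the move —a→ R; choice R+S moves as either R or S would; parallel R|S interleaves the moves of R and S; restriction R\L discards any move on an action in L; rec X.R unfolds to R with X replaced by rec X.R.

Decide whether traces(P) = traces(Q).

P's transition system — 3 states:
  s0 = rec X. (b.(0 + c.X)\{a,b})\{a} ⊢ ··b··> s1
  s1 = (0 + c.(rec X. (b.(0 + c.X)\{a,b})\{a}))\{a,b}\{a} ⊢ ··c··> s2
  s2 = (rec X. (b.(0 + c.X)\{a,b})\{a})\{a,b}\{a} ⊢ deadlocked
Q's transition system — 3 states:
  t0 = rec X. (b.(c.X)\{a,b})\{a} ⊢ ··b··> t1
  t1 = (c.(rec X. (b.(c.X)\{a,b})\{a}))\{a,b}\{a} ⊢ ··c··> t2
  t2 = (rec X. (b.(c.X)\{a,b})\{a})\{a,b}\{a} ⊢ deadlocked
Partition-refinement fixed point:
  B0 = {s0, t0}
  B1 = {s1, t1}
  B2 = {s2, t2}
s0 ∈ B0, t0 ∈ B0 → same block
Bisimilar ⇒ trace-equivalent.

traces(P) = traces(Q)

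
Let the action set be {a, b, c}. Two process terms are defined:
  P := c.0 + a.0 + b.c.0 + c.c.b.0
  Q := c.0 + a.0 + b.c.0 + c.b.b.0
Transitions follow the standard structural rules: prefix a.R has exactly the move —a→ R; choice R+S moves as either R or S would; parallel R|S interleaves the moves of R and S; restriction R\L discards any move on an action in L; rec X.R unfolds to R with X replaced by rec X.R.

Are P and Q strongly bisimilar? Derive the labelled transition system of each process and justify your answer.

NO

LTS(P): 5 reachable states
  s0 = c.0 + a.0 + b.c.0 + c.c.b.0 | --a--▸ s1, --b--▸ s2, --c--▸ s1, --c--▸ s3
  s1 = 0 | stopped
  s2 = c.0 | --c--▸ s1
  s3 = c.b.0 | --c--▸ s4
  s4 = b.0 | --b--▸ s1
LTS(Q): 5 reachable states
  t0 = c.0 + a.0 + b.c.0 + c.b.b.0 | --a--▸ t1, --b--▸ t2, --c--▸ t1, --c--▸ t3
  t1 = 0 | stopped
  t2 = c.0 | --c--▸ t1
  t3 = b.b.0 | --b--▸ t4
  t4 = b.0 | --b--▸ t1
Bisimilarity quotient blocks:
  B0 = {s0}
  B1 = {s3}
  B2 = {s4, t4}
  B3 = {s1, t1}
  B4 = {s2, t2}
  B5 = {t0}
  B6 = {t3}
s0 ∈ B0, t0 ∈ B5 → different blocks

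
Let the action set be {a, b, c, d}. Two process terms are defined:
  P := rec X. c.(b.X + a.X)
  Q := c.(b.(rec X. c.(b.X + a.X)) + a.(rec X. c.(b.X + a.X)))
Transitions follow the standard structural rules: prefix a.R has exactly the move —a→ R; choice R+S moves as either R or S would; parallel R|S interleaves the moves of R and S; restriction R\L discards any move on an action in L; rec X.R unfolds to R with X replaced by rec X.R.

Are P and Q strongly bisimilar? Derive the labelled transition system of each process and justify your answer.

LTS(P): 2 reachable states
  m0 = rec X. c.(b.X + a.X) → —c→ m1
  m1 = b.(rec X. c.(b.X + a.X)) + a.(rec X. c.(b.X + a.X)) → —a→ m0, —b→ m0
LTS(Q): 3 reachable states
  n0 = c.(b.(rec X. c.(b.X + a.X)) + a.(rec X. c.(b.X + a.X))) → —c→ n1
  n1 = b.(rec X. c.(b.X + a.X)) + a.(rec X. c.(b.X + a.X)) → —a→ n2, —b→ n2
  n2 = rec X. c.(b.X + a.X) → —c→ n1
Bisimilarity quotient blocks:
  B0 = {m0, n0, n2}
  B1 = {m1, n1}
m0 ∈ B0, n0 ∈ B0 → same block

bisimilar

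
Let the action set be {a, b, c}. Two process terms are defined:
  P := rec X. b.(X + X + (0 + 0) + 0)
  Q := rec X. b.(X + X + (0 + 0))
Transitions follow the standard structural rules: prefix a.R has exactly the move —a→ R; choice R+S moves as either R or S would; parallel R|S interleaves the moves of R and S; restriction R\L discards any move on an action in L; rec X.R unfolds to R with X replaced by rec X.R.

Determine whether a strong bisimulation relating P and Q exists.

LTS(P): 2 reachable states
  p0 = rec X. b.(X + X + (0 + 0) + 0) → =b=> p1
  p1 = (rec X. b.(X + X + (0 + 0) + 0)) + (rec X. b.(X + X + (0 + 0) + 0)) + (0 + 0) + 0 → =b=> p1
LTS(Q): 2 reachable states
  q0 = rec X. b.(X + X + (0 + 0)) → =b=> q1
  q1 = (rec X. b.(X + X + (0 + 0))) + (rec X. b.(X + X + (0 + 0))) + (0 + 0) → =b=> q1
Partition-refinement fixed point:
  B0 = {p0, p1, q0, q1}
p0 ∈ B0, q0 ∈ B0 → same block

bisimilar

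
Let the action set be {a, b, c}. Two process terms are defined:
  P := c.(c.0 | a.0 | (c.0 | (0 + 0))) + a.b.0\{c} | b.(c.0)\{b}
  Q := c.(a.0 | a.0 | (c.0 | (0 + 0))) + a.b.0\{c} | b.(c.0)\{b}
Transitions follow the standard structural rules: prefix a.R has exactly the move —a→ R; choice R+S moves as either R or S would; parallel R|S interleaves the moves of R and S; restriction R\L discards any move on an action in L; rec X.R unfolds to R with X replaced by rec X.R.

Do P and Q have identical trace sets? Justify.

trace-distinct — witness ⟨ccc⟩

Reachable graph of P (17 states):
  u0 = c.(c.0 | a.0 | (c.0 | (0 + 0))) + a.b.0\{c} | b.(c.0)\{b} | —a→ u1, —b→ u2, —c→ u3
  u1 = b.0\{c} | b.(c.0)\{b} | —b→ u4, —b→ u5
  u2 = a.b.0\{c} | (c.0)\{b} | —a→ u5, —c→ u6
  u3 = c.0 | a.0 | (c.0 | (0 + 0)) | —a→ u7, —c→ u8, —c→ u9
  u4 = 0\{c} | b.(c.0)\{b} | —b→ u10
  u5 = b.0\{c} | (c.0)\{b} | —b→ u10, —c→ u11
  u6 = a.b.0\{c} | 0\{b} | —a→ u11
  u7 = c.0 | 0 | (c.0 | (0 + 0)) | —c→ u12, —c→ u13
  u8 = 0 | a.0 | (c.0 | (0 + 0)) | —a→ u12, —c→ u14
  u9 = c.0 | a.0 | (0 | (0 + 0)) | —a→ u13, —c→ u14
  u10 = 0\{c} | (c.0)\{b} | —c→ u15
  u11 = b.0\{c} | 0\{b} | —b→ u15
  u12 = 0 | 0 | (c.0 | (0 + 0)) | —c→ u16
  u13 = c.0 | 0 | (0 | (0 + 0)) | —c→ u16
  u14 = 0 | a.0 | (0 | (0 + 0)) | —a→ u16
  u15 = 0\{c} | 0\{b} | stopped
  u16 = 0 | 0 | (0 | (0 + 0)) | stopped
Reachable graph of Q (17 states):
  v0 = c.(a.0 | a.0 | (c.0 | (0 + 0))) + a.b.0\{c} | b.(c.0)\{b} | —a→ v1, —b→ v2, —c→ v3
  v1 = b.0\{c} | b.(c.0)\{b} | —b→ v4, —b→ v5
  v2 = a.b.0\{c} | (c.0)\{b} | —a→ v5, —c→ v6
  v3 = a.0 | a.0 | (c.0 | (0 + 0)) | —a→ v7, —a→ v8, —c→ v9
  v4 = 0\{c} | b.(c.0)\{b} | —b→ v10
  v5 = b.0\{c} | (c.0)\{b} | —b→ v10, —c→ v11
  v6 = a.b.0\{c} | 0\{b} | —a→ v11
  v7 = 0 | a.0 | (c.0 | (0 + 0)) | —a→ v12, —c→ v13
  v8 = a.0 | 0 | (c.0 | (0 + 0)) | —a→ v12, —c→ v14
  v9 = a.0 | a.0 | (0 | (0 + 0)) | —a→ v13, —a→ v14
  v10 = 0\{c} | (c.0)\{b} | —c→ v15
  v11 = b.0\{c} | 0\{b} | —b→ v15
  v12 = 0 | 0 | (c.0 | (0 + 0)) | —c→ v16
  v13 = 0 | a.0 | (0 | (0 + 0)) | —a→ v16
  v14 = a.0 | 0 | (0 | (0 + 0)) | —a→ v16
  v15 = 0\{c} | 0\{b} | stopped
  v16 = 0 | 0 | (0 | (0 + 0)) | stopped
Executing ccc from P (initial set {u0}):
  step 1 (c): {u3}
  step 2 (c): {u8, u9}
  step 3 (c): {u14}
  — P admits the full trace.
Executing ccc from Q (initial set {v0}):
  step 1 (c): {v3}
  step 2 (c): {v9}
  step 3 (c): no successor for Q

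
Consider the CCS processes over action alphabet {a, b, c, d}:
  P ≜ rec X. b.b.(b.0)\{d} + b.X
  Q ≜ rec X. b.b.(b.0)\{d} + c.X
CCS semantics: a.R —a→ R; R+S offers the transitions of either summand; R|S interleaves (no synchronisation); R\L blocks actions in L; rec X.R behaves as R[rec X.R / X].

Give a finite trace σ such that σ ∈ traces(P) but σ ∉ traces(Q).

bbbb

Reachable graph of P (4 states):
  m0 = rec X. b.b.(b.0)\{d} + b.X ⊢ =b=> m0, =b=> m1
  m1 = b.(b.0)\{d} ⊢ =b=> m2
  m2 = (b.0)\{d} ⊢ =b=> m3
  m3 = 0\{d} ⊢ stopped
Reachable graph of Q (4 states):
  n0 = rec X. b.b.(b.0)\{d} + c.X ⊢ =b=> n1, =c=> n0
  n1 = b.(b.0)\{d} ⊢ =b=> n2
  n2 = (b.0)\{d} ⊢ =b=> n3
  n3 = 0\{d} ⊢ stopped
Trace ⟨bbbb⟩ through P, begin at {m0}:
  after b @ step 1: {m0, m1}
  after b @ step 2: {m0, m1, m2}
  after b @ step 3: {m0, m1, m2, m3}
  after b @ step 4: {m0, m1, m2, m3}
  P completes σ.
Trace ⟨bbbb⟩ through Q, begin at {n0}:
  after b @ step 1: {n1}
  after b @ step 2: {n2}
  after b @ step 3: {n3}
  after b @ step 4: ∅ (Q stuck)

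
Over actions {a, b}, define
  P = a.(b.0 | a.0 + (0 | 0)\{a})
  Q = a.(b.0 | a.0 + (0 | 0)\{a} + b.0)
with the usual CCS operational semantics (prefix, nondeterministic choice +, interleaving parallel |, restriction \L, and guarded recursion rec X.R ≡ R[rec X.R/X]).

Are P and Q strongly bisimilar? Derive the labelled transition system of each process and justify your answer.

P's transition system — 5 states:
  s0 = a.(b.0 | a.0 + (0 | 0)\{a}) ⊢ -a-> s1
  s1 = b.0 | a.0 + (0 | 0)\{a} ⊢ -a-> s2, -b-> s3
  s2 = b.0 | 0 ⊢ -b-> s4
  s3 = 0 | a.0 ⊢ -a-> s4
  s4 = 0 | 0 ⊢ deadlocked
Q's transition system — 6 states:
  t0 = a.(b.0 | a.0 + (0 | 0)\{a} + b.0) ⊢ -a-> t1
  t1 = b.0 | a.0 + (0 | 0)\{a} + b.0 ⊢ -a-> t2, -b-> t3, -b-> t4
  t2 = b.0 | 0 ⊢ -b-> t5
  t3 = 0 ⊢ deadlocked
  t4 = 0 | a.0 ⊢ -a-> t5
  t5 = 0 | 0 ⊢ deadlocked
Partition-refinement fixed point:
  B0 = {s0}
  B1 = {s1}
  B2 = {s3, t4}
  B3 = {s4, t3, t5}
  B4 = {s2, t2}
  B5 = {t0}
  B6 = {t1}
s0 ∈ B0, t0 ∈ B5 → different blocks

NO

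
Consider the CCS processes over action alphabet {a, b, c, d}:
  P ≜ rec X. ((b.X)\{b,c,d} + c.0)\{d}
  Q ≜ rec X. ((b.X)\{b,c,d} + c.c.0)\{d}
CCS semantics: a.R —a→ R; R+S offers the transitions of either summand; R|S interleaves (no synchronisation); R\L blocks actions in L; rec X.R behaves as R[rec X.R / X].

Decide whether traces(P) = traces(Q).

LTS(P): 2 reachable states
  p0 = rec X. ((b.X)\{b,c,d} + c.0)\{d} ⊢ --c--▸ p1
  p1 = 0\{d} ⊢ deadlocked
LTS(Q): 3 reachable states
  q0 = rec X. ((b.X)\{b,c,d} + c.c.0)\{d} ⊢ --c--▸ q1
  q1 = (c.0)\{d} ⊢ --c--▸ q2
  q2 = 0\{d} ⊢ deadlocked
Trace ⟨cc⟩ through Q, begin at {q0}:
  step 1 (c): {q1}
  step 2 (c): {q2}
  Q completes σ.
Trace ⟨cc⟩ through P, begin at {p0}:
  step 1 (c): {p1}
  step 2 (c): ∅ (P stuck)

NO — witness ⟨cc⟩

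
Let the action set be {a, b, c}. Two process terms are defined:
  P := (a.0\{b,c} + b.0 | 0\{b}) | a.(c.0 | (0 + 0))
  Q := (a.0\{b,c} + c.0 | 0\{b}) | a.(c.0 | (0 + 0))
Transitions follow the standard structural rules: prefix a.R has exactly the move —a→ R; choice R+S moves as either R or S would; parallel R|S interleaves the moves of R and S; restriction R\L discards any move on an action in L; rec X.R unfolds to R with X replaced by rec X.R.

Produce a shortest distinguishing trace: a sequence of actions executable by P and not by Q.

Reachable graph of P (9 states):
  s0 = (a.0\{b,c} + b.0 | 0\{b}) | a.(c.0 | (0 + 0)) :: -a-> s1, -a-> s2, -b-> s3
  s1 = (a.0\{b,c} + b.0 | 0\{b}) | (c.0 | (0 + 0)) :: -a-> s4, -b-> s5, -c-> s6
  s2 = 0\{b,c} | a.(c.0 | (0 + 0)) :: -a-> s4
  s3 = 0 | 0\{b} | a.(c.0 | (0 + 0)) :: -a-> s5
  s4 = 0\{b,c} | (c.0 | (0 + 0)) :: -c-> s7
  s5 = 0 | 0\{b} | (c.0 | (0 + 0)) :: -c-> s8
  s6 = (a.0\{b,c} + b.0 | 0\{b}) | (0 | (0 + 0)) :: -a-> s7, -b-> s8
  s7 = 0\{b,c} | (0 | (0 + 0)) :: (no moves)
  s8 = 0 | 0\{b} | (0 | (0 + 0)) :: (no moves)
Reachable graph of Q (9 states):
  t0 = (a.0\{b,c} + c.0 | 0\{b}) | a.(c.0 | (0 + 0)) :: -a-> t1, -a-> t2, -c-> t3
  t1 = (a.0\{b,c} + c.0 | 0\{b}) | (c.0 | (0 + 0)) :: -a-> t4, -c-> t5, -c-> t6
  t2 = 0\{b,c} | a.(c.0 | (0 + 0)) :: -a-> t4
  t3 = 0 | 0\{b} | a.(c.0 | (0 + 0)) :: -a-> t6
  t4 = 0\{b,c} | (c.0 | (0 + 0)) :: -c-> t7
  t5 = (a.0\{b,c} + c.0 | 0\{b}) | (0 | (0 + 0)) :: -a-> t7, -c-> t8
  t6 = 0 | 0\{b} | (c.0 | (0 + 0)) :: -c-> t8
  t7 = 0\{b,c} | (0 | (0 + 0)) :: (no moves)
  t8 = 0 | 0\{b} | (0 | (0 + 0)) :: (no moves)
Trace ⟨b⟩ through P, begin at {s0}:
  step 1 (b): {s3}
  ✓ P
Trace ⟨b⟩ through Q, begin at {t0}:
  step 1 (b): no successor for Q

b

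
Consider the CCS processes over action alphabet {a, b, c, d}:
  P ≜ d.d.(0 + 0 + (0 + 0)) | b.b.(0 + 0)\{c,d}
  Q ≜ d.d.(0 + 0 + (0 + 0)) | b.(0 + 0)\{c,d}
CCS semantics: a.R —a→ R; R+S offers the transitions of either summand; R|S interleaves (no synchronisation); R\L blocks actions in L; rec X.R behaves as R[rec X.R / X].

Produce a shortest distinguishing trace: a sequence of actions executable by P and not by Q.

bb

Reachable graph of P (9 states):
  u0 = d.d.(0 + 0 + (0 + 0)) | b.b.(0 + 0)\{c,d} has moves ··b··> u1, ··d··> u2
  u1 = d.d.(0 + 0 + (0 + 0)) | b.(0 + 0)\{c,d} has moves ··b··> u3, ··d··> u4
  u2 = d.(0 + 0 + (0 + 0)) | b.b.(0 + 0)\{c,d} has moves ··b··> u4, ··d··> u5
  u3 = d.d.(0 + 0 + (0 + 0)) | (0 + 0)\{c,d} has moves ··d··> u6
  u4 = d.(0 + 0 + (0 + 0)) | b.(0 + 0)\{c,d} has moves ··b··> u6, ··d··> u7
  u5 = (0 + 0 + (0 + 0)) | b.b.(0 + 0)\{c,d} has moves ··b··> u7
  u6 = d.(0 + 0 + (0 + 0)) | (0 + 0)\{c,d} has moves ··d··> u8
  u7 = (0 + 0 + (0 + 0)) | b.(0 + 0)\{c,d} has moves ··b··> u8
  u8 = (0 + 0 + (0 + 0)) | (0 + 0)\{c,d} has moves stopped
Reachable graph of Q (6 states):
  v0 = d.d.(0 + 0 + (0 + 0)) | b.(0 + 0)\{c,d} has moves ··b··> v1, ··d··> v2
  v1 = d.d.(0 + 0 + (0 + 0)) | (0 + 0)\{c,d} has moves ··d··> v3
  v2 = d.(0 + 0 + (0 + 0)) | b.(0 + 0)\{c,d} has moves ··b··> v3, ··d··> v4
  v3 = d.(0 + 0 + (0 + 0)) | (0 + 0)\{c,d} has moves ··d··> v5
  v4 = (0 + 0 + (0 + 0)) | b.(0 + 0)\{c,d} has moves ··b··> v5
  v5 = (0 + 0 + (0 + 0)) | (0 + 0)\{c,d} has moves stopped
Trace ⟨bb⟩ through P, begin at {u0}:
  after b @ step 1: {u1}
  after b @ step 2: {u3}
  — P admits the full trace.
Trace ⟨bb⟩ through Q, begin at {v0}:
  after b @ step 1: {v1}
  after b @ step 2: no successor for Q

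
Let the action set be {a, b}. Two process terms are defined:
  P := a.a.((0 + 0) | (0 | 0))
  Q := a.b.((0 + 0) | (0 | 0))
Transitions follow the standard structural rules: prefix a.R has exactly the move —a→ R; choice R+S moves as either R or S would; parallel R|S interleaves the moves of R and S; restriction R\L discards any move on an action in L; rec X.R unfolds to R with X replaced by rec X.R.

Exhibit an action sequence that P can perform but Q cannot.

P's transition system — 3 states:
  s0 = a.a.((0 + 0) | (0 | 0)) → =a=> s1
  s1 = a.((0 + 0) | (0 | 0)) → =a=> s2
  s2 = (0 + 0) | (0 | 0) → deadlocked
Q's transition system — 3 states:
  t0 = a.b.((0 + 0) | (0 | 0)) → =a=> t1
  t1 = b.((0 + 0) | (0 | 0)) → =b=> t2
  t2 = (0 + 0) | (0 | 0) → deadlocked
Run σ = ⟨aa⟩ on P: start {s0}
  [1] a ⇒ {s1}
  [2] a ⇒ {s2}
  — P admits the full trace.
Run σ = ⟨aa⟩ on Q: start {t0}
  [1] a ⇒ {t1}
  [2] a ⇒ ∅  — Q cannot continue

aa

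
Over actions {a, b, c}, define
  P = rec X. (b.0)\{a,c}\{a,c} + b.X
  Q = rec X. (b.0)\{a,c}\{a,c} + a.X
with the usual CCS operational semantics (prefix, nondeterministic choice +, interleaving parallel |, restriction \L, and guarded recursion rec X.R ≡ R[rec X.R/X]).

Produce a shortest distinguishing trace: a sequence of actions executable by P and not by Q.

bb

LTS(P): 2 reachable states
  u0 = rec X. (b.0)\{a,c}\{a,c} + b.X ⊢ ··b··> u0, ··b··> u1
  u1 = 0\{a,c}\{a,c} ⊢ (no moves)
LTS(Q): 2 reachable states
  v0 = rec X. (b.0)\{a,c}\{a,c} + a.X ⊢ ··a··> v0, ··b··> v1
  v1 = 0\{a,c}\{a,c} ⊢ (no moves)
Executing bb from P (initial set {u0}):
  step 1 (b): {u0, u1}
  step 2 (b): {u0, u1}
  ✓ P
Executing bb from Q (initial set {v0}):
  step 1 (b): {v1}
  step 2 (b): ∅ (Q stuck)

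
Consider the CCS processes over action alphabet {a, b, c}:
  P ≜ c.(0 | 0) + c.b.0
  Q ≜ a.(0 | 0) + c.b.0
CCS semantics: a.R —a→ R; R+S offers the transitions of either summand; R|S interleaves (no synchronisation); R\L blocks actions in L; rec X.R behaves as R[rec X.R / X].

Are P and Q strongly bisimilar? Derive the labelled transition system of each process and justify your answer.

NO

Reachable graph of P (4 states):
  m0 = c.(0 | 0) + c.b.0 has moves =c=> m1, =c=> m2
  m1 = 0 | 0 has moves ∅
  m2 = b.0 has moves =b=> m3
  m3 = 0 has moves ∅
Reachable graph of Q (4 states):
  n0 = a.(0 | 0) + c.b.0 has moves =a=> n1, =c=> n2
  n1 = 0 | 0 has moves ∅
  n2 = b.0 has moves =b=> n3
  n3 = 0 has moves ∅
Partition-refinement fixed point:
  B0 = {m0}
  B1 = {m1, m3, n1, n3}
  B2 = {m2, n2}
  B3 = {n0}
m0 ∈ B0, n0 ∈ B3 → different blocks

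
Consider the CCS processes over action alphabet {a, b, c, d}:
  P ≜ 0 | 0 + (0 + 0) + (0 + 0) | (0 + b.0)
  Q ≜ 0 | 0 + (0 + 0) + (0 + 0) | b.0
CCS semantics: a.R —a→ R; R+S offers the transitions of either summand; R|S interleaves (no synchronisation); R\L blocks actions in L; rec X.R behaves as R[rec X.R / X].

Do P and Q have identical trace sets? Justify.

traces(P) = traces(Q)

P's transition system — 2 states:
  s0 = 0 | 0 + (0 + 0) + (0 + 0) | (0 + b.0) has moves —b→ s1
  s1 = (0 + 0) | 0 has moves ∅
Q's transition system — 2 states:
  t0 = 0 | 0 + (0 + 0) + (0 + 0) | b.0 has moves —b→ t1
  t1 = (0 + 0) | 0 has moves ∅
Partition-refinement fixed point:
  B0 = {s0, t0}
  B1 = {s1, t1}
s0 ∈ B0, t0 ∈ B0 → same block
Bisimilar ⇒ trace-equivalent.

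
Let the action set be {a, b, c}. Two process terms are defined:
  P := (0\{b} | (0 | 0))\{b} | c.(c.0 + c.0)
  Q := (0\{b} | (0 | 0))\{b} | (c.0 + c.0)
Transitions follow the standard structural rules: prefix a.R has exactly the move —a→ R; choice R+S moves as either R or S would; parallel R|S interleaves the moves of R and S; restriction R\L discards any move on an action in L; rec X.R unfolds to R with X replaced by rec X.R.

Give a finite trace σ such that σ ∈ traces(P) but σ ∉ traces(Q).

LTS(P): 3 reachable states
  u0 = (0\{b} | (0 | 0))\{b} | c.(c.0 + c.0) ⊢ ··c··> u1
  u1 = (0\{b} | (0 | 0))\{b} | (c.0 + c.0) ⊢ ··c··> u2
  u2 = (0\{b} | (0 | 0))\{b} | 0 ⊢ (no moves)
LTS(Q): 2 reachable states
  v0 = (0\{b} | (0 | 0))\{b} | (c.0 + c.0) ⊢ ··c··> v1
  v1 = (0\{b} | (0 | 0))\{b} | 0 ⊢ (no moves)
Executing cc from P (initial set {u0}):
  after c @ step 1: {u1}
  after c @ step 2: {u2}
  P completes σ.
Executing cc from Q (initial set {v0}):
  after c @ step 1: {v1}
  after c @ step 2: ∅  — Q cannot continue

cc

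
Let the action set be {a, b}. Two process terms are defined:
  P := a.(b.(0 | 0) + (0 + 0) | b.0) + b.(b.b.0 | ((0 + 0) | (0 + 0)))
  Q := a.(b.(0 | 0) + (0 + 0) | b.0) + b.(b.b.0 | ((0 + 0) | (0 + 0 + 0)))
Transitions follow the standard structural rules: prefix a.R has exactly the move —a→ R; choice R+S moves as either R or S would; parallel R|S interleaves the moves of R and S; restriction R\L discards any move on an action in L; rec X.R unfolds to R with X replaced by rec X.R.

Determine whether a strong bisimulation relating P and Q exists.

Reachable graph of P (7 states):
  p0 = a.(b.(0 | 0) + (0 + 0) | b.0) + b.(b.b.0 | ((0 + 0) | (0 + 0))) ⊢ —a→ p1, —b→ p2
  p1 = b.(0 | 0) + (0 + 0) | b.0 ⊢ —b→ p3, —b→ p4
  p2 = b.b.0 | ((0 + 0) | (0 + 0)) ⊢ —b→ p5
  p3 = (0 + 0) | 0 ⊢ (no moves)
  p4 = 0 | 0 ⊢ (no moves)
  p5 = b.0 | ((0 + 0) | (0 + 0)) ⊢ —b→ p6
  p6 = 0 | ((0 + 0) | (0 + 0)) ⊢ (no moves)
Reachable graph of Q (7 states):
  q0 = a.(b.(0 | 0) + (0 + 0) | b.0) + b.(b.b.0 | ((0 + 0) | (0 + 0 + 0))) ⊢ —a→ q1, —b→ q2
  q1 = b.(0 | 0) + (0 + 0) | b.0 ⊢ —b→ q3, —b→ q4
  q2 = b.b.0 | ((0 + 0) | (0 + 0 + 0)) ⊢ —b→ q5
  q3 = (0 + 0) | 0 ⊢ (no moves)
  q4 = 0 | 0 ⊢ (no moves)
  q5 = b.0 | ((0 + 0) | (0 + 0 + 0)) ⊢ —b→ q6
  q6 = 0 | ((0 + 0) | (0 + 0 + 0)) ⊢ (no moves)
Bisimilarity quotient blocks:
  B0 = {p0, q0}
  B1 = {p2, q2}
  B2 = {p1, p5, q1, q5}
  B3 = {p3, p4, p6, q3, q4, q6}
p0 ∈ B0, q0 ∈ B0 → same block

P ~ Q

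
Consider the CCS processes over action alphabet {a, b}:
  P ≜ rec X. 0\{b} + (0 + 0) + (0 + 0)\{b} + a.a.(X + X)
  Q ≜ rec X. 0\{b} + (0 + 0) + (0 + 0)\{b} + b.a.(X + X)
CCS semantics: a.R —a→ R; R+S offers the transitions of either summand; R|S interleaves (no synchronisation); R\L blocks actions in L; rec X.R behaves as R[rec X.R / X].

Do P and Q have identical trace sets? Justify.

Reachable graph of P (3 states):
  p0 = rec X. 0\{b} + (0 + 0) + (0 + 0)\{b} + a.a.(X + X) :: —a→ p1
  p1 = a.((rec X. 0\{b} + (0 + 0) + (0 + 0)\{b} + a.a.(X + X)) + (rec X. 0\{b} + (0 + 0) + (0 + 0)\{b} + a.a.(X + X))) :: —a→ p2
  p2 = (rec X. 0\{b} + (0 + 0) + (0 + 0)\{b} + a.a.(X + X)) + (rec X. 0\{b} + (0 + 0) + (0 + 0)\{b} + a.a.(X + X)) :: —a→ p1
Reachable graph of Q (3 states):
  q0 = rec X. 0\{b} + (0 + 0) + (0 + 0)\{b} + b.a.(X + X) :: —b→ q1
  q1 = a.((rec X. 0\{b} + (0 + 0) + (0 + 0)\{b} + b.a.(X + X)) + (rec X. 0\{b} + (0 + 0) + (0 + 0)\{b} + b.a.(X + X))) :: —a→ q2
  q2 = (rec X. 0\{b} + (0 + 0) + (0 + 0)\{b} + b.a.(X + X)) + (rec X. 0\{b} + (0 + 0) + (0 + 0)\{b} + b.a.(X + X)) :: —b→ q1
Run σ = ⟨a⟩ on P: start {p0}
  after a @ step 1: {p1}
  ✓ P
Run σ = ⟨a⟩ on Q: start {q0}
  after a @ step 1: ∅  — Q cannot continue

traces(P) ≠ traces(Q) — witness ⟨a⟩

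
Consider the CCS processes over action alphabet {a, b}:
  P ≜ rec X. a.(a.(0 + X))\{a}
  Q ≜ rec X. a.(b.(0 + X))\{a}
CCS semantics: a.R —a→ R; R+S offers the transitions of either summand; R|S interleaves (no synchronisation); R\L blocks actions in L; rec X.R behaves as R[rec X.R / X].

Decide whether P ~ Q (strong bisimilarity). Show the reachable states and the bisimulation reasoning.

not bisimilar

LTS(P): 2 reachable states
  u0 = rec X. a.(a.(0 + X))\{a} | -a-> u1
  u1 = (a.(0 + (rec X. a.(a.(0 + X))\{a})))\{a} | stopped
LTS(Q): 3 reachable states
  v0 = rec X. a.(b.(0 + X))\{a} | -a-> v1
  v1 = (b.(0 + (rec X. a.(b.(0 + X))\{a})))\{a} | -b-> v2
  v2 = (0 + (rec X. a.(b.(0 + X))\{a}))\{a} | stopped
Bisimilarity quotient blocks:
  B0 = {u0}
  B1 = {u1, v2}
  B2 = {v0}
  B3 = {v1}
u0 ∈ B0, v0 ∈ B2 → different blocks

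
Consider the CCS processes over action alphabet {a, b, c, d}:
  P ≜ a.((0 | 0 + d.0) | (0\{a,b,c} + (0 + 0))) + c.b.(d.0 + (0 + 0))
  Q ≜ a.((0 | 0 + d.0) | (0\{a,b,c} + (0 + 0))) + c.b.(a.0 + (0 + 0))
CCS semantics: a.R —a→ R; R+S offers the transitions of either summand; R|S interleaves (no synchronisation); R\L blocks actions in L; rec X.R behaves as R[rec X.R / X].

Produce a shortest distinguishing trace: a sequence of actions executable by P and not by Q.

P's transition system — 6 states:
  m0 = a.((0 | 0 + d.0) | (0\{a,b,c} + (0 + 0))) + c.b.(d.0 + (0 + 0)) ⊢ ··a··> m1, ··c··> m2
  m1 = (0 | 0 + d.0) | (0\{a,b,c} + (0 + 0)) ⊢ ··d··> m3
  m2 = b.(d.0 + (0 + 0)) ⊢ ··b··> m4
  m3 = 0 | (0\{a,b,c} + (0 + 0)) ⊢ deadlocked
  m4 = d.0 + (0 + 0) ⊢ ··d··> m5
  m5 = 0 ⊢ deadlocked
Q's transition system — 6 states:
  n0 = a.((0 | 0 + d.0) | (0\{a,b,c} + (0 + 0))) + c.b.(a.0 + (0 + 0)) ⊢ ··a··> n1, ··c··> n2
  n1 = (0 | 0 + d.0) | (0\{a,b,c} + (0 + 0)) ⊢ ··d··> n3
  n2 = b.(a.0 + (0 + 0)) ⊢ ··b··> n4
  n3 = 0 | (0\{a,b,c} + (0 + 0)) ⊢ deadlocked
  n4 = a.0 + (0 + 0) ⊢ ··a··> n5
  n5 = 0 ⊢ deadlocked
Trace ⟨cbd⟩ through P, begin at {m0}:
  after c @ step 1: {m2}
  after b @ step 2: {m4}
  after d @ step 3: {m5}
  — P admits the full trace.
Trace ⟨cbd⟩ through Q, begin at {n0}:
  after c @ step 1: {n2}
  after b @ step 2: {n4}
  after d @ step 3: ∅ (Q stuck)

cbd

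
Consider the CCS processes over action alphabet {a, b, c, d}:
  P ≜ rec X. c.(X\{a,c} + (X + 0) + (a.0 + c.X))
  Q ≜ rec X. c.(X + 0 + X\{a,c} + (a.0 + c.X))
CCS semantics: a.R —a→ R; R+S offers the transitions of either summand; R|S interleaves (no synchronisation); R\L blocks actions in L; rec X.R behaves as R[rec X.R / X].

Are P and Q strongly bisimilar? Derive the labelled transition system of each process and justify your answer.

bisimilar

Reachable graph of P (3 states):
  m0 = rec X. c.(X\{a,c} + (X + 0) + (a.0 + c.X)) ⊢ —c→ m1
  m1 = (rec X. c.(X\{a,c} + (X + 0) + (a.0 + c.X)))\{a,c} + ((rec X. c.(X\{a,c} + (X + 0) + (a.0 + c.X))) + 0) + (a.0 + c.(rec X. c.(X\{a,c} + (X + 0) + (a.0 + c.X)))) ⊢ —a→ m2, —c→ m0, —c→ m1
  m2 = 0 ⊢ (no moves)
Reachable graph of Q (3 states):
  n0 = rec X. c.(X + 0 + X\{a,c} + (a.0 + c.X)) ⊢ —c→ n1
  n1 = (rec X. c.(X + 0 + X\{a,c} + (a.0 + c.X))) + 0 + (rec X. c.(X + 0 + X\{a,c} + (a.0 + c.X)))\{a,c} + (a.0 + c.(rec X. c.(X + 0 + X\{a,c} + (a.0 + c.X)))) ⊢ —a→ n2, —c→ n0, —c→ n1
  n2 = 0 ⊢ (no moves)
Coarsest stable partition (strong bisimilarity classes):
  B0 = {m0, n0}
  B1 = {m1, n1}
  B2 = {m2, n2}
m0 ∈ B0, n0 ∈ B0 → same block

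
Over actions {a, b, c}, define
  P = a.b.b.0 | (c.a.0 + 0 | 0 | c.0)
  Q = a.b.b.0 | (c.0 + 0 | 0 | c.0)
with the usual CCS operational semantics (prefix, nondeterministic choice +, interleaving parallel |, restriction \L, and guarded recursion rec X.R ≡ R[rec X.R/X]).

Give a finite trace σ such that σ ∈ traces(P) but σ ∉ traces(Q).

aca

LTS(P): 16 reachable states
  m0 = a.b.b.0 | (c.a.0 + 0 | 0 | c.0) → ··a··> m1, ··c··> m2, ··c··> m3
  m1 = b.b.0 | (c.a.0 + 0 | 0 | c.0) → ··b··> m4, ··c··> m5, ··c··> m6
  m2 = a.b.b.0 | (0 | 0 | 0) → ··a··> m5
  m3 = a.b.b.0 | a.0 → ··a··> m6, ··a··> m7
  m4 = b.0 | (c.a.0 + 0 | 0 | c.0) → ··b··> m8, ··c··> m10, ··c··> m9
  m5 = b.b.0 | (0 | 0 | 0) → ··b··> m9
  m6 = b.b.0 | a.0 → ··a··> m11, ··b··> m10
  m7 = a.b.b.0 | 0 → ··a··> m11
  m8 = 0 | (c.a.0 + 0 | 0 | c.0) → ··c··> m12, ··c··> m13
  m9 = b.0 | (0 | 0 | 0) → ··b··> m12
  m10 = b.0 | a.0 → ··a··> m14, ··b··> m13
  m11 = b.b.0 | 0 → ··b··> m14
  m12 = 0 | (0 | 0 | 0) → stopped
  m13 = 0 | a.0 → ··a··> m15
  m14 = b.0 | 0 → ··b··> m15
  m15 = 0 | 0 → stopped
LTS(Q): 12 reachable states
  n0 = a.b.b.0 | (c.0 + 0 | 0 | c.0) → ··a··> n1, ··c··> n2, ··c··> n3
  n1 = b.b.0 | (c.0 + 0 | 0 | c.0) → ··b··> n4, ··c··> n5, ··c··> n6
  n2 = a.b.b.0 | (0 | 0 | 0) → ··a··> n5
  n3 = a.b.b.0 | 0 → ··a··> n6
  n4 = b.0 | (c.0 + 0 | 0 | c.0) → ··b··> n7, ··c··> n8, ··c··> n9
  n5 = b.b.0 | (0 | 0 | 0) → ··b··> n8
  n6 = b.b.0 | 0 → ··b··> n9
  n7 = 0 | (c.0 + 0 | 0 | c.0) → ··c··> n10, ··c··> n11
  n8 = b.0 | (0 | 0 | 0) → ··b··> n10
  n9 = b.0 | 0 → ··b··> n11
  n10 = 0 | (0 | 0 | 0) → stopped
  n11 = 0 | 0 → stopped
Executing aca from P (initial set {m0}):
  step 1 (a): {m1}
  step 2 (c): {m5, m6}
  step 3 (a): {m11}
  — P admits the full trace.
Executing aca from Q (initial set {n0}):
  step 1 (a): {n1}
  step 2 (c): {n5, n6}
  step 3 (a): ∅  — Q cannot continue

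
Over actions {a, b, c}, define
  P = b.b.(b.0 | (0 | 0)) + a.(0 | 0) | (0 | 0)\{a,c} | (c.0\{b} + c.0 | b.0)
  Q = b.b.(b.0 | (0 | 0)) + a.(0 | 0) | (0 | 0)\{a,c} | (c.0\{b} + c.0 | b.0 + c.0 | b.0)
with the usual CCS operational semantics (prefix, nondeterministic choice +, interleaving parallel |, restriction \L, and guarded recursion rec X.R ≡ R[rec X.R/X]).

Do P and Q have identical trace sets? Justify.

YES

LTS(P): 13 reachable states
  s0 = b.b.(b.0 | (0 | 0)) + a.(0 | 0) | (0 | 0)\{a,c} | (c.0\{b} + c.0 | b.0) | —a→ s1, —b→ s2, —b→ s3, —c→ s4, —c→ s5
  s1 = 0 | 0 | (0 | 0)\{a,c} | (c.0\{b} + c.0 | b.0) | —b→ s6, —c→ s7, —c→ s8
  s2 = a.(0 | 0) | (0 | 0)\{a,c} | (c.0 | 0) | —a→ s6, —c→ s9
  s3 = b.(b.0 | (0 | 0)) | —b→ s10
  s4 = a.(0 | 0) | (0 | 0)\{a,c} | (0 | b.0) | —a→ s7, —b→ s9
  s5 = a.(0 | 0) | (0 | 0)\{a,c} | 0\{b} | —a→ s8
  s6 = 0 | 0 | (0 | 0)\{a,c} | (c.0 | 0) | —c→ s11
  s7 = 0 | 0 | (0 | 0)\{a,c} | (0 | b.0) | —b→ s11
  s8 = 0 | 0 | (0 | 0)\{a,c} | 0\{b} | ·
  s9 = a.(0 | 0) | (0 | 0)\{a,c} | (0 | 0) | —a→ s11
  s10 = b.0 | (0 | 0) | —b→ s12
  s11 = 0 | 0 | (0 | 0)\{a,c} | (0 | 0) | ·
  s12 = 0 | (0 | 0) | ·
LTS(Q): 13 reachable states
  t0 = b.b.(b.0 | (0 | 0)) + a.(0 | 0) | (0 | 0)\{a,c} | (c.0\{b} + c.0 | b.0 + c.0 | b.0) | —a→ t1, —b→ t2, —b→ t3, —c→ t4, —c→ t5
  t1 = 0 | 0 | (0 | 0)\{a,c} | (c.0\{b} + c.0 | b.0 + c.0 | b.0) | —b→ t6, —c→ t7, —c→ t8
  t2 = a.(0 | 0) | (0 | 0)\{a,c} | (c.0 | 0) | —a→ t6, —c→ t9
  t3 = b.(b.0 | (0 | 0)) | —b→ t10
  t4 = a.(0 | 0) | (0 | 0)\{a,c} | (0 | b.0) | —a→ t7, —b→ t9
  t5 = a.(0 | 0) | (0 | 0)\{a,c} | 0\{b} | —a→ t8
  t6 = 0 | 0 | (0 | 0)\{a,c} | (c.0 | 0) | —c→ t11
  t7 = 0 | 0 | (0 | 0)\{a,c} | (0 | b.0) | —b→ t11
  t8 = 0 | 0 | (0 | 0)\{a,c} | 0\{b} | ·
  t9 = a.(0 | 0) | (0 | 0)\{a,c} | (0 | 0) | —a→ t11
  t10 = b.0 | (0 | 0) | —b→ t12
  t11 = 0 | 0 | (0 | 0)\{a,c} | (0 | 0) | ·
  t12 = 0 | (0 | 0) | ·
Partition-refinement fixed point:
  B0 = {s0, t0}
  B1 = {s1, t1}
  B2 = {s6, t6}
  B3 = {s11, s12, s8, t11, t12, t8}
  B4 = {s10, s7, t10, t7}
  B5 = {s5, s9, t5, t9}
  B6 = {s2, t2}
  B7 = {s4, t4}
  B8 = {s3, t3}
s0 ∈ B0, t0 ∈ B0 → same block
Bisimilar ⇒ trace-equivalent.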